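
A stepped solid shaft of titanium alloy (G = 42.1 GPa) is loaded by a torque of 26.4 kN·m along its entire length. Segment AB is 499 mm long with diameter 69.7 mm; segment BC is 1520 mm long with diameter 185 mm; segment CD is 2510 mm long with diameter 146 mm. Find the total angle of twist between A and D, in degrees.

10.2°

J_AB = π(0.0697)⁴/32 = 2.32×10^-6 m⁴; J_BC = π(0.185)⁴/32 = 1.15×10^-4 m⁴; J_CD = π(0.146)⁴/32 = 4.46×10^-5 m⁴.
θ = (T/G)·Σ L_i/J_i = (26400/42.1×10⁹)·(0.499/2.32×10^-6 + 1.52/1.15×10^-4 + 2.51/4.46×10^-5) = 0.1786 rad.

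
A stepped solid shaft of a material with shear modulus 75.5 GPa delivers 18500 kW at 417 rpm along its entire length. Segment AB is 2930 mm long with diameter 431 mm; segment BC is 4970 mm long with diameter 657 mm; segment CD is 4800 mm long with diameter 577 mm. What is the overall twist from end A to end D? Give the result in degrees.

ω = 2π·417/60 = 43.67 rad/s, so T = P/ω = 18500×10³ / 43.67 = 423600 N·m.
J_AB = π(0.431)⁴/32 = 3.39×10^-3 m⁴; J_BC = π(0.657)⁴/32 = 0.0183 m⁴; J_CD = π(0.577)⁴/32 = 0.0109 m⁴.
θ = (T/G)·Σ L_i/J_i = (423600/75.5×10⁹)·(2.93/3.39×10^-3 + 4.97/0.0183 + 4.80/0.0109) = 8.853×10^-3 rad.

0.507°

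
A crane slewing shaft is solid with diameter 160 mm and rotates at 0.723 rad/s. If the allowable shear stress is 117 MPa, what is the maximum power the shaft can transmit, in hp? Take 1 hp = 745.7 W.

J = πd⁴/32 = π(0.160)⁴/32 = 6.434×10^-5 m⁴.
T_max = τ_allow·J/r = 1.17×10^8 × 6.434×10^-5 / 0.0800 = 94100 N·m.
ω = 0.723 rad/s, so P_max = T_max·ω = 6.803×10^4 W.

91.2 hp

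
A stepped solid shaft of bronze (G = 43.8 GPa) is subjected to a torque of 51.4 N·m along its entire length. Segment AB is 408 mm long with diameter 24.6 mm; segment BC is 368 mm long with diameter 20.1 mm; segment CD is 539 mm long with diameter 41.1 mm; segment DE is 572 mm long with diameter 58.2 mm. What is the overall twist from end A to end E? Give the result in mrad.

43.1 mrad

J_AB = π(0.0246)⁴/32 = 3.60×10^-8 m⁴; J_BC = π(0.0201)⁴/32 = 1.60×10^-8 m⁴; J_CD = π(0.0411)⁴/32 = 2.80×10^-7 m⁴; J_DE = π(0.0582)⁴/32 = 1.13×10^-6 m⁴.
θ = (T/G)·Σ L_i/J_i = (51.40/43.8×10⁹)·(0.408/3.60×10^-8 + 0.368/1.60×10^-8 + 0.539/2.80×10^-7 + 0.572/1.13×10^-6) = 0.04312 rad.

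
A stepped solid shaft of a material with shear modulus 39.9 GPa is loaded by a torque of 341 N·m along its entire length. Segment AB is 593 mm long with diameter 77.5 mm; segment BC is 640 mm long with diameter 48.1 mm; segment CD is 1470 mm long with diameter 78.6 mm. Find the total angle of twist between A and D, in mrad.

J_AB = π(0.0775)⁴/32 = 3.54×10^-6 m⁴; J_BC = π(0.0481)⁴/32 = 5.26×10^-7 m⁴; J_CD = π(0.0786)⁴/32 = 3.75×10^-6 m⁴.
θ = (T/G)·Σ L_i/J_i = (341.0/39.9×10⁹)·(0.593/3.54×10^-6 + 0.640/5.26×10^-7 + 1.47/3.75×10^-6) = 0.01519 rad.

15.2 mrad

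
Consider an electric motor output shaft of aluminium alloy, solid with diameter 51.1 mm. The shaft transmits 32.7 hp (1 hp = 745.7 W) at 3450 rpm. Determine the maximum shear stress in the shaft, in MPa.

ω = 2π·3450/60 = 361.3 rad/s, so T = P/ω = 32.7×745.7 / 361.3 = 67.49 N·m.
J = πd⁴/32 = π(0.0511)⁴/32 = 6.694×10^-7 m⁴.
τ_max = T·r/J = 67.49 × 0.0255 / 6.694×10^-7 = 2.576×10^6 Pa.

2.58 MPa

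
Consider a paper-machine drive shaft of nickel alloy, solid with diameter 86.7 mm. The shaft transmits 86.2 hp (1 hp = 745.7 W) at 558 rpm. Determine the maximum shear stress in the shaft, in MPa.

ω = 2π·558/60 = 58.43 rad/s, so T = P/ω = 86.2×745.7 / 58.43 = 1100 N·m.
J = πd⁴/32 = π(0.0867)⁴/32 = 5.547×10^-6 m⁴.
τ_max = T·r/J = 1100 × 0.0433 / 5.547×10^-6 = 8.596×10^6 Pa.

8.60 MPa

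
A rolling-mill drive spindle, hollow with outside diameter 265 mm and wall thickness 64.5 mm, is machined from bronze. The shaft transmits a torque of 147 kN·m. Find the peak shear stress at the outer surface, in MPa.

43.2 MPa

J = π(d_o⁴ − d_i⁴)/32 = π(0.265⁴ − 0.136⁴)/32 = 4.506×10^-4 m⁴.
τ_max = T·r/J = 147000 × 0.133 / 4.506×10^-4 = 4.323×10^7 Pa.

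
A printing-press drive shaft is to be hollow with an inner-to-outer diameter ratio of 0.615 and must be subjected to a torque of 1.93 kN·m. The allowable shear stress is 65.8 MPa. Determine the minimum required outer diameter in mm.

For a hollow shaft with d_i/d_o = 0.615: τ_max = 16T/(π d_o³ (1−k⁴)), so d_o = [16T/(π τ_allow (1−k⁴))]^(1/3) = [16·1930/(π·6.58×10^7·0.8569)]^(1/3) = 0.05586 m.

55.9 mm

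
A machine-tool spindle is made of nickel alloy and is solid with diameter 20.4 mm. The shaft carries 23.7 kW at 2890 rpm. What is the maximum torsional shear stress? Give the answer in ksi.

6.81 ksi

ω = 2π·2890/60 = 302.6 rad/s, so T = P/ω = 23.7×10³ / 302.6 = 78.31 N·m.
J = πd⁴/32 = π(0.0204)⁴/32 = 1.700×10^-8 m⁴.
τ_max = T·r/J = 78.31 × 0.0102 / 1.700×10^-8 = 4.698×10^7 Pa.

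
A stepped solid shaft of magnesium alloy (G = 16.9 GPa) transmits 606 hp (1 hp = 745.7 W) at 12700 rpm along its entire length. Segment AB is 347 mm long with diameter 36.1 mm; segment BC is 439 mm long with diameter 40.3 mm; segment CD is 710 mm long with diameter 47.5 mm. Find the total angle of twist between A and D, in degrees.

ω = 2π·12700/60 = 1330 rad/s, so T = P/ω = 606×745.7 / 1330 = 339.8 N·m.
J_AB = π(0.0361)⁴/32 = 1.67×10^-7 m⁴; J_BC = π(0.0403)⁴/32 = 2.59×10^-7 m⁴; J_CD = π(0.0475)⁴/32 = 5.00×10^-7 m⁴.
θ = (T/G)·Σ L_i/J_i = (339.8/16.9×10⁹)·(0.347/1.67×10^-7 + 0.439/2.59×10^-7 + 0.710/5.00×10^-7) = 0.1045 rad.

5.99°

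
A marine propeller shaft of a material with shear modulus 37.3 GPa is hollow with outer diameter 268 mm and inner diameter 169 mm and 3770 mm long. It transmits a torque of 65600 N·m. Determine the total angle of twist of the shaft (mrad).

15.6 mrad

J = π(d_o⁴ − d_i⁴)/32 = π(0.268⁴ − 0.169⁴)/32 = 4.264×10^-4 m⁴.
θ = T·L/(G·J) = 65600 × 3.77 / (37.3×10⁹ × 4.264×10^-4) = 0.01555 rad.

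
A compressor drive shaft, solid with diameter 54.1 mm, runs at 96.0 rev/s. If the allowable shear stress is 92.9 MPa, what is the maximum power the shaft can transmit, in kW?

J = πd⁴/32 = π(0.0541)⁴/32 = 8.410×10^-7 m⁴.
T_max = τ_allow·J/r = 9.29×10^7 × 8.410×10^-7 / 0.0271 = 2888 N·m.
ω = 2π·96.0 = 603.2 rad/s, so P_max = T_max·ω = 1.742×10^6 W.

1740 kW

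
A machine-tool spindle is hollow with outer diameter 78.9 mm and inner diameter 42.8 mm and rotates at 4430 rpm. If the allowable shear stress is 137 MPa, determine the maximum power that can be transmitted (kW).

5600 kW

J = π(d_o⁴ − d_i⁴)/32 = π(0.0789⁴ − 0.0428⁴)/32 = 3.475×10^-6 m⁴.
T_max = τ_allow·J/r = 1.37×10^8 × 3.475×10^-6 / 0.0395 = 12070 N·m.
ω = 2π·4430/60 = 463.9 rad/s, so P_max = T_max·ω = 5.599×10^6 W.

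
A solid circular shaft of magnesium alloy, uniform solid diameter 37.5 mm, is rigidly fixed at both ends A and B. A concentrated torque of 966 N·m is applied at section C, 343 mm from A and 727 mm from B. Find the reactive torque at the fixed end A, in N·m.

With uniform GJ and both ends fixed, compatibility θ_AC = θ_CB gives T_A·a = T_B·b, together with T_A + T_B = T₀.
T_A = T₀·b/(a+b) = 966.0·727/1070 = 656.3 N·m; T_B = 309.7 N·m.

656 N·m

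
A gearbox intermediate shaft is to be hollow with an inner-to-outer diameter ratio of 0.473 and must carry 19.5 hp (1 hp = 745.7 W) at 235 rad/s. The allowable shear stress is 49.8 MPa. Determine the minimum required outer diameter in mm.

18.8 mm

ω = 235 rad/s, so T = P/ω = 19.5×745.7 / 235.0 = 61.88 N·m.
For a hollow shaft with d_i/d_o = 0.473: τ_max = 16T/(π d_o³ (1−k⁴)), so d_o = [16T/(π τ_allow (1−k⁴))]^(1/3) = [16·61.88/(π·4.98×10^7·0.9499)]^(1/3) = 0.01882 m.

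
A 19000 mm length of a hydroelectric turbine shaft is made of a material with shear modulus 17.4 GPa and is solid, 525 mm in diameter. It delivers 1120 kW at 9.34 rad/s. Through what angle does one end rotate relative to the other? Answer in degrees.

ω = 9.34 rad/s, so T = P/ω = 1120×10³ / 9.340 = 119900 N·m.
J = πd⁴/32 = π(0.525)⁴/32 = 7.458×10^-3 m⁴.
θ = T·L/(G·J) = 119900 × 19.0 / (17.4×10⁹ × 7.458×10^-3) = 0.01756 rad.

1.01°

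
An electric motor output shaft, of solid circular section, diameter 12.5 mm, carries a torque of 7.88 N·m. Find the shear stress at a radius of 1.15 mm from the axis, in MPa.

3.78 MPa

J = πd⁴/32 = π(0.0125)⁴/32 = 2.397×10^-9 m⁴.
Shear stress varies linearly with radius: τ = T·r/J = 7.880 × 0.00115 / 2.397×10^-9 = 3.781×10^6 Pa.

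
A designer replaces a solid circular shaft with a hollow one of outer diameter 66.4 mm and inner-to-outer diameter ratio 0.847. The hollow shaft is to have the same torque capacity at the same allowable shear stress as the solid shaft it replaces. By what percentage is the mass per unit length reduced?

54.2 %

Equal τ_max and T ⇒ the solid shaft needs d_s³ = d_o³(1−k⁴), so d_s = 66.4·(1−0.847⁴)^(1/3) = 52.18 mm.
Area ratio A_h/A_s = d_o²(1−k²)/d_s² = (1−k²)/(1−k⁴)^(2/3) = 0.4576.
Mass saving = 1 − 0.4576 = 54.2 %.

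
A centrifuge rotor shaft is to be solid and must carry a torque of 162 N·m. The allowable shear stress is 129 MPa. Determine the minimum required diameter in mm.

For a solid shaft τ_max = 16T/(πd³), so d = (16T/(π τ_allow))^(1/3) = (16·162.0/(π·1.29×10^8))^(1/3) = 0.01856 m.

18.6 mm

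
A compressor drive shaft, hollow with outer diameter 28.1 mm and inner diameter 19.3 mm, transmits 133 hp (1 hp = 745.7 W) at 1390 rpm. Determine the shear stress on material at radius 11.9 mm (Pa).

ω = 2π·1390/60 = 145.6 rad/s, so T = P/ω = 133×745.7 / 145.6 = 681.4 N·m.
J = π(d_o⁴ − d_i⁴)/32 = π(0.0281⁴ − 0.0193⁴)/32 = 4.759×10^-8 m⁴.
Shear stress varies linearly with radius: τ = T·r/J = 681.4 × 0.0119 / 4.759×10^-8 = 1.704×10^8 Pa.

1.70e8 Pa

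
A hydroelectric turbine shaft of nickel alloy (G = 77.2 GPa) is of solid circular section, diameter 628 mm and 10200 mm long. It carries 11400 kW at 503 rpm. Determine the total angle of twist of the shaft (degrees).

0.107°

ω = 2π·503/60 = 52.67 rad/s, so T = P/ω = 11400×10³ / 52.67 = 216400 N·m.
J = πd⁴/32 = π(0.628)⁴/32 = 0.01527 m⁴.
θ = T·L/(G·J) = 216400 × 10.2 / (77.2×10⁹ × 0.01527) = 1.873×10^-3 rad.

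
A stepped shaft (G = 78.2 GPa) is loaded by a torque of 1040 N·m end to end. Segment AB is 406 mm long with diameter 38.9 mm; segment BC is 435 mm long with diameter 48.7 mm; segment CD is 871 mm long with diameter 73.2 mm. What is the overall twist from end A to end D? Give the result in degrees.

J_AB = π(0.0389)⁴/32 = 2.25×10^-7 m⁴; J_BC = π(0.0487)⁴/32 = 5.52×10^-7 m⁴; J_CD = π(0.0732)⁴/32 = 2.82×10^-6 m⁴.
θ = (T/G)·Σ L_i/J_i = (1040/78.2×10⁹)·(0.406/2.25×10^-7 + 0.435/5.52×10^-7 + 0.871/2.82×10^-6) = 0.03860 rad.

2.21°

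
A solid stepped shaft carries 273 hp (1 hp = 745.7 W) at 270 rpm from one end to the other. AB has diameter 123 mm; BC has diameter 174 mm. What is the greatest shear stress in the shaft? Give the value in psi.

2860 psi

ω = 2π·270/60 = 28.27 rad/s, so T = P/ω = 273×745.7 / 28.27 = 7200 N·m.
Under the same torque, τ_max = 16T/(πd³) is largest where d is smallest — segment AB (d = 123 mm).
τ_max = 16·7200/(π·(0.123)³) = 1.971×10^7 Pa.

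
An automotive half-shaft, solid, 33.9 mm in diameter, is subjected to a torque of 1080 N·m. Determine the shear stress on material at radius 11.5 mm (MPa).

J = πd⁴/32 = π(0.0339)⁴/32 = 1.297×10^-7 m⁴.
Shear stress varies linearly with radius: τ = T·r/J = 1080 × 0.0115 / 1.297×10^-7 = 9.579×10^7 Pa.

95.8 MPa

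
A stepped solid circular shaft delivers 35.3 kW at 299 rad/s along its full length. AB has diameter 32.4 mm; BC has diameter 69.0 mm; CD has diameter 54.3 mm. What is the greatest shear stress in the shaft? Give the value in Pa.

1.77e7 Pa

ω = 299 rad/s, so T = P/ω = 35.3×10³ / 299.0 = 118.1 N·m.
Under the same torque, τ_max = 16T/(πd³) is largest where d is smallest — segment AB (d = 32.4 mm).
τ_max = 16·118.1/(π·(0.0324)³) = 1.768×10^7 Pa.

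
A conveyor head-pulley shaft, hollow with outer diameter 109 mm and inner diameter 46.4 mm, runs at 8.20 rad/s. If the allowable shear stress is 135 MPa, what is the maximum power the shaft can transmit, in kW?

J = π(d_o⁴ − d_i⁴)/32 = π(0.109⁴ − 0.0464⁴)/32 = 1.340×10^-5 m⁴.
T_max = τ_allow·J/r = 1.35×10^8 × 1.340×10^-5 / 0.0545 = 33200 N·m.
ω = 8.20 rad/s, so P_max = T_max·ω = 2.722×10^5 W.

272 kW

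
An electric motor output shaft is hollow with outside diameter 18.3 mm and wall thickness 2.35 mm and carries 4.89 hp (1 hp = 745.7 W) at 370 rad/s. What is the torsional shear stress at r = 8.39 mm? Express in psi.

1570 psi

ω = 370 rad/s, so T = P/ω = 4.89×745.7 / 370.0 = 9.855 N·m.
J = π(d_o⁴ − d_i⁴)/32 = π(0.0183⁴ − 0.0136⁴)/32 = 7.652×10^-9 m⁴.
Shear stress varies linearly with radius: τ = T·r/J = 9.855 × 0.00839 / 7.652×10^-9 = 1.081×10^7 Pa.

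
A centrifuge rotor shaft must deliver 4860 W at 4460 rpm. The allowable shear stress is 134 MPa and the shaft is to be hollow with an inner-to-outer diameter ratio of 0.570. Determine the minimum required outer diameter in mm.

ω = 2π·4460/60 = 467.1 rad/s, so T = P/ω = 4860 / 467.1 = 10.41 N·m.
For a hollow shaft with d_i/d_o = 0.570: τ_max = 16T/(π d_o³ (1−k⁴)), so d_o = [16T/(π τ_allow (1−k⁴))]^(1/3) = [16·10.41/(π·1.34×10^8·0.8944)]^(1/3) = 0.007618 m.

7.62 mm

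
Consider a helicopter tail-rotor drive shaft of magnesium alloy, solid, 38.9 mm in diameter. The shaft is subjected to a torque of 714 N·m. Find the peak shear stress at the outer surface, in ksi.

8.96 ksi

J = πd⁴/32 = π(0.0389)⁴/32 = 2.248×10^-7 m⁴.
τ_max = T·r/J = 714.0 × 0.0194 / 2.248×10^-7 = 6.178×10^7 Pa.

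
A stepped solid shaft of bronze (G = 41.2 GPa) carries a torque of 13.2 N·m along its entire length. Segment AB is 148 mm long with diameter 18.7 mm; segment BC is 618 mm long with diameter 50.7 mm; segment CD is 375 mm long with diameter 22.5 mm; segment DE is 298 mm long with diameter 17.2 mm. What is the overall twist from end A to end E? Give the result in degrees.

1.15°

J_AB = π(0.0187)⁴/32 = 1.20×10^-8 m⁴; J_BC = π(0.0507)⁴/32 = 6.49×10^-7 m⁴; J_CD = π(0.0225)⁴/32 = 2.52×10^-8 m⁴; J_DE = π(0.0172)⁴/32 = 8.59×10^-9 m⁴.
θ = (T/G)·Σ L_i/J_i = (13.20/41.2×10⁹)·(0.148/1.20×10^-8 + 0.618/6.49×10^-7 + 0.375/2.52×10^-8 + 0.298/8.59×10^-9) = 0.02014 rad.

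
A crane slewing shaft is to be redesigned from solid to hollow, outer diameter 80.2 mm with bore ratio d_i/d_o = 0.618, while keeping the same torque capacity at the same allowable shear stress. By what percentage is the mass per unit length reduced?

31.3 %

Equal τ_max and T ⇒ the solid shaft needs d_s³ = d_o³(1−k⁴), so d_s = 80.2·(1−0.618⁴)^(1/3) = 76.09 mm.
Area ratio A_h/A_s = d_o²(1−k²)/d_s² = (1−k²)/(1−k⁴)^(2/3) = 0.6866.
Mass saving = 1 − 0.6866 = 31.3 %.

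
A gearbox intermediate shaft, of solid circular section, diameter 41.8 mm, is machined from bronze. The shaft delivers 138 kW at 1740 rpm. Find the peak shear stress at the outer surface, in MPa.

ω = 2π·1740/60 = 182.2 rad/s, so T = P/ω = 138×10³ / 182.2 = 757.4 N·m.
J = πd⁴/32 = π(0.0418)⁴/32 = 2.997×10^-7 m⁴.
τ_max = T·r/J = 757.4 × 0.0209 / 2.997×10^-7 = 5.281×10^7 Pa.

52.8 MPa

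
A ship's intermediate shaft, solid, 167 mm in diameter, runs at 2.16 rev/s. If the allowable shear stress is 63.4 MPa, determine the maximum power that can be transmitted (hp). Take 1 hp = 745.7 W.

J = πd⁴/32 = π(0.167)⁴/32 = 7.636×10^-5 m⁴.
T_max = τ_allow·J/r = 6.34×10^7 × 7.636×10^-5 / 0.0835 = 57980 N·m.
ω = 2π·2.16 = 13.57 rad/s, so P_max = T_max·ω = 7.869×10^5 W.

1060 hp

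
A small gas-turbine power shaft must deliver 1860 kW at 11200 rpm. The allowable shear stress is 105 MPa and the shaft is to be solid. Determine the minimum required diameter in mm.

42.5 mm

ω = 2π·11200/60 = 1173 rad/s, so T = P/ω = 1860×10³ / 1173 = 1586 N·m.
For a solid shaft τ_max = 16T/(πd³), so d = (16T/(π τ_allow))^(1/3) = (16·1586/(π·1.05×10^8))^(1/3) = 0.04253 m.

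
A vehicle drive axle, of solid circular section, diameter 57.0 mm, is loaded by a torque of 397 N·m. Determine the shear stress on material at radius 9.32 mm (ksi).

0.518 ksi

J = πd⁴/32 = π(0.0570)⁴/32 = 1.036×10^-6 m⁴.
Shear stress varies linearly with radius: τ = T·r/J = 397.0 × 0.00932 / 1.036×10^-6 = 3.570×10^6 Pa.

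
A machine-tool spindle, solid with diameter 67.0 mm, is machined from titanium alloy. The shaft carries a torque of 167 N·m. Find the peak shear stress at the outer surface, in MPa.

J = πd⁴/32 = π(0.0670)⁴/32 = 1.978×10^-6 m⁴.
τ_max = T·r/J = 167.0 × 0.0335 / 1.978×10^-6 = 2.828×10^6 Pa.

2.83 MPa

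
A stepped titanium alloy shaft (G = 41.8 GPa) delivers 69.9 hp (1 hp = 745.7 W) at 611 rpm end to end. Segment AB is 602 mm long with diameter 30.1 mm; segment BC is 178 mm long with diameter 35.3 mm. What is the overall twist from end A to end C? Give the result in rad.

0.168 rad

ω = 2π·611/60 = 63.98 rad/s, so T = P/ω = 69.9×745.7 / 63.98 = 814.7 N·m.
J_AB = π(0.0301)⁴/32 = 8.06×10^-8 m⁴; J_BC = π(0.0353)⁴/32 = 1.52×10^-7 m⁴.
θ = (T/G)·Σ L_i/J_i = (814.7/41.8×10⁹)·(0.602/8.06×10^-8 + 0.178/1.52×10^-7) = 0.1683 rad.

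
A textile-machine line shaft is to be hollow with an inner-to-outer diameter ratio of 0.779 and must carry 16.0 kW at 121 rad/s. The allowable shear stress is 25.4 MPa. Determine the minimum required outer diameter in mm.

ω = 121 rad/s, so T = P/ω = 16.0×10³ / 121.0 = 132.2 N·m.
For a hollow shaft with d_i/d_o = 0.779: τ_max = 16T/(π d_o³ (1−k⁴)), so d_o = [16T/(π τ_allow (1−k⁴))]^(1/3) = [16·132.2/(π·2.54×10^7·0.6317)]^(1/3) = 0.03475 m.

34.8 mm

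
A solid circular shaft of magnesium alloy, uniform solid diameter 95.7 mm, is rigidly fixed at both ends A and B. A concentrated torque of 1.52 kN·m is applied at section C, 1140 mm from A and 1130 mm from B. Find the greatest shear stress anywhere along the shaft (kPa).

4440 kPa

With uniform GJ and both ends fixed, compatibility θ_AC = θ_CB gives T_A·a = T_B·b, together with T_A + T_B = T₀.
T_A = T₀·b/(a+b) = 1520·1130/2270 = 756.7 N·m; T_B = 763.3 N·m.
τ in each portion: τ_AC = 4.40×10^6 Pa, τ_CB = 4.44×10^6 Pa; maximum is in CB.
τ_max = T_CB·r/J = 763.3·0.0479/8.23×10^-6 = 4.436×10^6 Pa.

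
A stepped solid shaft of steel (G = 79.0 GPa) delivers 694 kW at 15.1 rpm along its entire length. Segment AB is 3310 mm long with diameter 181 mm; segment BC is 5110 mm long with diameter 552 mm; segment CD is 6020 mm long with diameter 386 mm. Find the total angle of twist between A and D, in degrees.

11.1°

ω = 2π·15.1/60 = 1.581 rad/s, so T = P/ω = 694×10³ / 1.581 = 438900 N·m.
J_AB = π(0.181)⁴/32 = 1.05×10^-4 m⁴; J_BC = π(0.552)⁴/32 = 9.11×10^-3 m⁴; J_CD = π(0.386)⁴/32 = 2.18×10^-3 m⁴.
θ = (T/G)·Σ L_i/J_i = (438900/79.0×10⁹)·(3.31/1.05×10^-4 + 5.11/9.11×10^-3 + 6.02/2.18×10^-3) = 0.1930 rad.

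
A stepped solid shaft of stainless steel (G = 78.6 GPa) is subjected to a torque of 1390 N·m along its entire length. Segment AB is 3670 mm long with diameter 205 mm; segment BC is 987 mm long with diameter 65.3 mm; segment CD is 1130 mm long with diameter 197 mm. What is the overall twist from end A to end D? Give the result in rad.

0.0103 rad

J_AB = π(0.205)⁴/32 = 1.73×10^-4 m⁴; J_BC = π(0.0653)⁴/32 = 1.79×10^-6 m⁴; J_CD = π(0.197)⁴/32 = 1.48×10^-4 m⁴.
θ = (T/G)·Σ L_i/J_i = (1390/78.6×10⁹)·(3.67/1.73×10^-4 + 0.987/1.79×10^-6 + 1.13/1.48×10^-4) = 0.01029 rad.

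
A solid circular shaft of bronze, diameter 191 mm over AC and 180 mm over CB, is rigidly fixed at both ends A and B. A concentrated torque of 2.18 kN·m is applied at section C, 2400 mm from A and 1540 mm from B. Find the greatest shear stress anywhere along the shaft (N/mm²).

1.05 N/mm²

Compatibility: T_A·a/J_AC = T_B·b/J_CB with T_A + T_B = T₀.
J_AC = 1.31×10^-4 m⁴, J_CB = 1.03×10^-4 m⁴, so T_A = T₀·(J_AC/a)/((J_AC/a)+(J_CB/b)) = 977.9 N·m, T_B = 1202 N·m.
τ in each portion: τ_AC = 7.15×10^5 Pa, τ_CB = 1.05×10^6 Pa; maximum is in CB.
τ_max = T_CB·r/J = 1202·0.0900/1.03×10^-4 = 1.050×10^6 Pa.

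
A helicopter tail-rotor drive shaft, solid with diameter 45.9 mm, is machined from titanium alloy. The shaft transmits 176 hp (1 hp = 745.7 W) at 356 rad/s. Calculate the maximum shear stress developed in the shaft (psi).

2820 psi

ω = 356 rad/s, so T = P/ω = 176×745.7 / 356.0 = 368.7 N·m.
J = πd⁴/32 = π(0.0459)⁴/32 = 4.358×10^-7 m⁴.
τ_max = T·r/J = 368.7 × 0.0229 / 4.358×10^-7 = 1.942×10^7 Pa.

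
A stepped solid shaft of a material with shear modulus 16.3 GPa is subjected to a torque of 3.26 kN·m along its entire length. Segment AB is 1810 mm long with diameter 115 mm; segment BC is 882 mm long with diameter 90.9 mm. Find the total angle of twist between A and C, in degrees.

J_AB = π(0.115)⁴/32 = 1.72×10^-5 m⁴; J_BC = π(0.0909)⁴/32 = 6.70×10^-6 m⁴.
θ = (T/G)·Σ L_i/J_i = (3260/16.3×10⁹)·(1.81/1.72×10^-5 + 0.882/6.70×10^-6) = 0.04740 rad.

2.72°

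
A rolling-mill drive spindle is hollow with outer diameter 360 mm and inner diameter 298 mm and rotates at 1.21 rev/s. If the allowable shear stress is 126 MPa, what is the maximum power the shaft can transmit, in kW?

J = π(d_o⁴ − d_i⁴)/32 = π(0.360⁴ − 0.298⁴)/32 = 8.747×10^-4 m⁴.
T_max = τ_allow·J/r = 1.26×10^8 × 8.747×10^-4 / 0.180 = 612300 N·m.
ω = 2π·1.21 = 7.603 rad/s, so P_max = T_max·ω = 4.655×10^6 W.

4660 kW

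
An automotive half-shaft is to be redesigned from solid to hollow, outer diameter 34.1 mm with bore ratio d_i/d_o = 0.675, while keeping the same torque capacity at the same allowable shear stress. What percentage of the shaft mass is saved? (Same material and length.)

36.4 %

Equal τ_max and T ⇒ the solid shaft needs d_s³ = d_o³(1−k⁴), so d_s = 34.1·(1−0.675⁴)^(1/3) = 31.56 mm.
Area ratio A_h/A_s = d_o²(1−k²)/d_s² = (1−k²)/(1−k⁴)^(2/3) = 0.6357.
Mass saving = 1 − 0.6357 = 36.4 %.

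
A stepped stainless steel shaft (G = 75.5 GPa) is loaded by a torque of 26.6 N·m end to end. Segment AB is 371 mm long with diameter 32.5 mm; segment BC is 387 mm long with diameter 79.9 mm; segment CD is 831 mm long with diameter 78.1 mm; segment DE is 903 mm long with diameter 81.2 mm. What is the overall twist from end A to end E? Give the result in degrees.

J_AB = π(0.0325)⁴/32 = 1.10×10^-7 m⁴; J_BC = π(0.0799)⁴/32 = 4.00×10^-6 m⁴; J_CD = π(0.0781)⁴/32 = 3.65×10^-6 m⁴; J_DE = π(0.0812)⁴/32 = 4.27×10^-6 m⁴.
θ = (T/G)·Σ L_i/J_i = (26.60/75.5×10⁹)·(0.371/1.10×10^-7 + 0.387/4.00×10^-6 + 0.831/3.65×10^-6 + 0.903/4.27×10^-6) = 1.382×10^-3 rad.

0.0792°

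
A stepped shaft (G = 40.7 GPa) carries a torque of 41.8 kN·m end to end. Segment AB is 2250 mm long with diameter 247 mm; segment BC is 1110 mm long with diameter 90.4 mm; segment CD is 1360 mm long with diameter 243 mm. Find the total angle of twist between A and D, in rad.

0.184 rad

J_AB = π(0.247)⁴/32 = 3.65×10^-4 m⁴; J_BC = π(0.0904)⁴/32 = 6.56×10^-6 m⁴; J_CD = π(0.243)⁴/32 = 3.42×10^-4 m⁴.
θ = (T/G)·Σ L_i/J_i = (41800/40.7×10⁹)·(2.25/3.65×10^-4 + 1.11/6.56×10^-6 + 1.36/3.42×10^-4) = 0.1843 rad.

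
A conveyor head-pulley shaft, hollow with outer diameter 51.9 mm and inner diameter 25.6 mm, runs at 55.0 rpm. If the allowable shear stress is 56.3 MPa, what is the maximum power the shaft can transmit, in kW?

8.37 kW

J = π(d_o⁴ − d_i⁴)/32 = π(0.0519⁴ − 0.0256⁴)/32 = 6.701×10^-7 m⁴.
T_max = τ_allow·J/r = 5.63×10^7 × 6.701×10^-7 / 0.0260 = 1454 N·m.
ω = 2π·55.0/60 = 5.760 rad/s, so P_max = T_max·ω = 8374 W.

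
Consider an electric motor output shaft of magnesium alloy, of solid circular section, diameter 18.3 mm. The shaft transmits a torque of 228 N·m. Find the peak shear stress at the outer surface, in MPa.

189 MPa

J = πd⁴/32 = π(0.0183)⁴/32 = 1.101×10^-8 m⁴.
τ_max = T·r/J = 228.0 × 0.00915 / 1.101×10^-8 = 1.895×10^8 Pa.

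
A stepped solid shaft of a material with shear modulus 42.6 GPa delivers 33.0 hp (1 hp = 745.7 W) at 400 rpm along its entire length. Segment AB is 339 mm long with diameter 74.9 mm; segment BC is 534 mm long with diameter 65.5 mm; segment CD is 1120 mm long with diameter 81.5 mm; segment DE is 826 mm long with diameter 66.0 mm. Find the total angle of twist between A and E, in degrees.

ω = 2π·400/60 = 41.89 rad/s, so T = P/ω = 33.0×745.7 / 41.89 = 587.5 N·m.
J_AB = π(0.0749)⁴/32 = 3.09×10^-6 m⁴; J_BC = π(0.0655)⁴/32 = 1.81×10^-6 m⁴; J_CD = π(0.0815)⁴/32 = 4.33×10^-6 m⁴; J_DE = π(0.0660)⁴/32 = 1.86×10^-6 m⁴.
θ = (T/G)·Σ L_i/J_i = (587.5/42.6×10⁹)·(0.339/3.09×10^-6 + 0.534/1.81×10^-6 + 1.12/4.33×10^-6 + 0.826/1.86×10^-6) = 0.01527 rad.

0.875°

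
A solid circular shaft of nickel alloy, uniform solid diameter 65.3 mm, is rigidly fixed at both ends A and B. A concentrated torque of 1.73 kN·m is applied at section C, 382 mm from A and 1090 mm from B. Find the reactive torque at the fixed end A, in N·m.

1280 N·m

With uniform GJ and both ends fixed, compatibility θ_AC = θ_CB gives T_A·a = T_B·b, together with T_A + T_B = T₀.
T_A = T₀·b/(a+b) = 1730·1090/1472 = 1281 N·m; T_B = 449.0 N·m.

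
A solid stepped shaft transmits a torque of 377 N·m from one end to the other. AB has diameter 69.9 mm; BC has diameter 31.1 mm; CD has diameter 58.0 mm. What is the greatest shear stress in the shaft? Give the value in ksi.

Under the same torque, τ_max = 16T/(πd³) is largest where d is smallest — segment BC (d = 31.1 mm).
τ_max = 16·377.0/(π·(0.0311)³) = 6.383×10^7 Pa.

9.26 ksi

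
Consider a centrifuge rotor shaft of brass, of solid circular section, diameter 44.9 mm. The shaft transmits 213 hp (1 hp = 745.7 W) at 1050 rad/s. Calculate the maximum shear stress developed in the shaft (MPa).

8.51 MPa

ω = 1050 rad/s, so T = P/ω = 213×745.7 / 1050 = 151.3 N·m.
J = πd⁴/32 = π(0.0449)⁴/32 = 3.990×10^-7 m⁴.
τ_max = T·r/J = 151.3 × 0.0224 / 3.990×10^-7 = 8.511×10^6 Pa.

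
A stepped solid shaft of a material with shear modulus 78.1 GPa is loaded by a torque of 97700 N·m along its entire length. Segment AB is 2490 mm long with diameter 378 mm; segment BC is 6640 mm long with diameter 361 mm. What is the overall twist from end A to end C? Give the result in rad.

0.00654 rad

J_AB = π(0.378)⁴/32 = 2.00×10^-3 m⁴; J_BC = π(0.361)⁴/32 = 1.67×10^-3 m⁴.
θ = (T/G)·Σ L_i/J_i = (97700/78.1×10⁹)·(2.49/2.00×10^-3 + 6.64/1.67×10^-3) = 6.536×10^-3 rad.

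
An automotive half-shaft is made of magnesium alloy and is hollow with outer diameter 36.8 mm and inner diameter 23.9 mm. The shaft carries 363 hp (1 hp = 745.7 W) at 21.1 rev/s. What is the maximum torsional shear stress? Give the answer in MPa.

ω = 2π·21.1 = 132.6 rad/s, so T = P/ω = 363×745.7 / 132.6 = 2042 N·m.
J = π(d_o⁴ − d_i⁴)/32 = π(0.0368⁴ − 0.0239⁴)/32 = 1.480×10^-7 m⁴.
τ_max = T·r/J = 2042 × 0.0184 / 1.480×10^-7 = 2.538×10^8 Pa.

254 MPa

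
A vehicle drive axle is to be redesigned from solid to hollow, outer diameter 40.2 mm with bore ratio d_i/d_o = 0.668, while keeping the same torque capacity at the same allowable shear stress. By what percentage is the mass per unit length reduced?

Equal τ_max and T ⇒ the solid shaft needs d_s³ = d_o³(1−k⁴), so d_s = 40.2·(1−0.668⁴)^(1/3) = 37.33 mm.
Area ratio A_h/A_s = d_o²(1−k²)/d_s² = (1−k²)/(1−k⁴)^(2/3) = 0.6421.
Mass saving = 1 − 0.6421 = 35.8 %.

35.8 %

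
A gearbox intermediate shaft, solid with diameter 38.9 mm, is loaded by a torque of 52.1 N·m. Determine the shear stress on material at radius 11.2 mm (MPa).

2.60 MPa

J = πd⁴/32 = π(0.0389)⁴/32 = 2.248×10^-7 m⁴.
Shear stress varies linearly with radius: τ = T·r/J = 52.10 × 0.0112 / 2.248×10^-7 = 2.596×10^6 Pa.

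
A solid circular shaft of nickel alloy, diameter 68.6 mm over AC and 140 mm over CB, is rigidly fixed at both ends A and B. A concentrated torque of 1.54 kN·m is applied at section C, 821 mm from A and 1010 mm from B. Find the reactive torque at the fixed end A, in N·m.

Compatibility: T_A·a/J_AC = T_B·b/J_CB with T_A + T_B = T₀.
J_AC = 2.17×10^-6 m⁴, J_CB = 3.77×10^-5 m⁴, so T_A = T₀·(J_AC/a)/((J_AC/a)+(J_CB/b)) = 102.0 N·m, T_B = 1438 N·m.

102 N·m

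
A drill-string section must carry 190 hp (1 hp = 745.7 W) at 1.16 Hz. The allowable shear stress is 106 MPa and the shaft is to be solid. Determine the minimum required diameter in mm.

ω = 2π·1.16 = 7.288 rad/s, so T = P/ω = 190×745.7 / 7.288 = 19440 N·m.
For a solid shaft τ_max = 16T/(πd³), so d = (16T/(π τ_allow))^(1/3) = (16·19440/(π·1.06×10^8))^(1/3) = 0.09775 m.

97.7 mm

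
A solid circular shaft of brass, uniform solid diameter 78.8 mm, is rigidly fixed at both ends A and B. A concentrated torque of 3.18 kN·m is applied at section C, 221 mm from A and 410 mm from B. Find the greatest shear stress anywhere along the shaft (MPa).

With uniform GJ and both ends fixed, compatibility θ_AC = θ_CB gives T_A·a = T_B·b, together with T_A + T_B = T₀.
T_A = T₀·b/(a+b) = 3180·410/631.0 = 2066 N·m; T_B = 1114 N·m.
τ in each portion: τ_AC = 2.15×10^7 Pa, τ_CB = 1.16×10^7 Pa; maximum is in AC.
τ_max = T_AC·r/J = 2066·0.0394/3.79×10^-6 = 2.151×10^7 Pa.

21.5 MPa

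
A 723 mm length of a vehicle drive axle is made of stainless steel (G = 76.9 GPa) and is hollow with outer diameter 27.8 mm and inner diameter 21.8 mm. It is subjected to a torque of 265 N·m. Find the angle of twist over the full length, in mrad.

68.3 mrad

J = π(d_o⁴ − d_i⁴)/32 = π(0.0278⁴ − 0.0218⁴)/32 = 3.646×10^-8 m⁴.
θ = T·L/(G·J) = 265.0 × 0.723 / (76.9×10⁹ × 3.646×10^-8) = 0.06833 rad.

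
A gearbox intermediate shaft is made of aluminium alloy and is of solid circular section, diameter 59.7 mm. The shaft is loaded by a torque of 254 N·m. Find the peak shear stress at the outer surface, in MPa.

J = πd⁴/32 = π(0.0597)⁴/32 = 1.247×10^-6 m⁴.
τ_max = T·r/J = 254.0 × 0.0299 / 1.247×10^-6 = 6.080×10^6 Pa.

6.08 MPa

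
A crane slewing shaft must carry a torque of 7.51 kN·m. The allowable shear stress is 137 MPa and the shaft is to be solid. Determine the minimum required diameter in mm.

For a solid shaft τ_max = 16T/(πd³), so d = (16T/(π τ_allow))^(1/3) = (16·7510/(π·1.37×10^8))^(1/3) = 0.06536 m.

65.4 mm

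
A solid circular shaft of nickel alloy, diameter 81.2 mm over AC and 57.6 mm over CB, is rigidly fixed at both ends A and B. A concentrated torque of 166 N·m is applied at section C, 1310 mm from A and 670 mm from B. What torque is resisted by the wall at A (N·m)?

111 N·m

Compatibility: T_A·a/J_AC = T_B·b/J_CB with T_A + T_B = T₀.
J_AC = 4.27×10^-6 m⁴, J_CB = 1.08×10^-6 m⁴, so T_A = T₀·(J_AC/a)/((J_AC/a)+(J_CB/b)) = 111.0 N·m, T_B = 54.97 N·m.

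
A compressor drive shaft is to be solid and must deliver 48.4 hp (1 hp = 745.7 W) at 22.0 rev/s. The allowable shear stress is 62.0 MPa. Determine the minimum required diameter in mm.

27.8 mm

ω = 2π·22.0 = 138.2 rad/s, so T = P/ω = 48.4×745.7 / 138.2 = 261.1 N·m.
For a solid shaft τ_max = 16T/(πd³), so d = (16T/(π τ_allow))^(1/3) = (16·261.1/(π·6.20×10^7))^(1/3) = 0.02778 m.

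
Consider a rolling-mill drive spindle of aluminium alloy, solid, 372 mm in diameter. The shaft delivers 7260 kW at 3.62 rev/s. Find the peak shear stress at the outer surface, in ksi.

4.58 ksi

ω = 2π·3.62 = 22.75 rad/s, so T = P/ω = 7260×10³ / 22.75 = 319200 N·m.
J = πd⁴/32 = π(0.372)⁴/32 = 1.880×10^-3 m⁴.
τ_max = T·r/J = 319200 × 0.186 / 1.880×10^-3 = 3.158×10^7 Pa.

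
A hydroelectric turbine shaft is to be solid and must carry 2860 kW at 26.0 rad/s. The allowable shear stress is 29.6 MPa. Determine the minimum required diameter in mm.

266 mm

ω = 26.0 rad/s, so T = P/ω = 2860×10³ / 26.00 = 110000 N·m.
For a solid shaft τ_max = 16T/(πd³), so d = (16T/(π τ_allow))^(1/3) = (16·110000/(π·2.96×10^7))^(1/3) = 0.2665 m.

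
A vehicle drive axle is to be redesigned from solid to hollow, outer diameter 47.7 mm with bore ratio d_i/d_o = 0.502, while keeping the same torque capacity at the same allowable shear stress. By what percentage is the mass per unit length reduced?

21.9 %

Equal τ_max and T ⇒ the solid shaft needs d_s³ = d_o³(1−k⁴), so d_s = 47.7·(1−0.502⁴)^(1/3) = 46.67 mm.
Area ratio A_h/A_s = d_o²(1−k²)/d_s² = (1−k²)/(1−k⁴)^(2/3) = 0.7814.
Mass saving = 1 − 0.7814 = 21.9 %.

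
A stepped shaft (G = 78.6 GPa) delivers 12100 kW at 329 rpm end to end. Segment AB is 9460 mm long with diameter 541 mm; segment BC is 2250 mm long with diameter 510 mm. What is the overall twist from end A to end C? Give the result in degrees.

0.375°

ω = 2π·329/60 = 34.45 rad/s, so T = P/ω = 12100×10³ / 34.45 = 351200 N·m.
J_AB = π(0.541)⁴/32 = 8.41×10^-3 m⁴; J_BC = π(0.510)⁴/32 = 6.64×10^-3 m⁴.
θ = (T/G)·Σ L_i/J_i = (351200/78.6×10⁹)·(9.46/8.41×10^-3 + 2.25/6.64×10^-3) = 6.540×10^-3 rad.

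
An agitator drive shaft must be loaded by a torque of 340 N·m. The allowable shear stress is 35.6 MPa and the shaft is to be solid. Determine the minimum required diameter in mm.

36.5 mm

For a solid shaft τ_max = 16T/(πd³), so d = (16T/(π τ_allow))^(1/3) = (16·340.0/(π·3.56×10^7))^(1/3) = 0.03650 m.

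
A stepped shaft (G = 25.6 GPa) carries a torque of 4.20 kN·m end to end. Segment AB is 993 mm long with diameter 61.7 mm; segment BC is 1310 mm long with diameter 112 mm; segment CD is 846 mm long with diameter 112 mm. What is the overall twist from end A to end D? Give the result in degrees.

J_AB = π(0.0617)⁴/32 = 1.42×10^-6 m⁴; J_BC = π(0.112)⁴/32 = 1.54×10^-5 m⁴; J_CD = π(0.112)⁴/32 = 1.54×10^-5 m⁴.
θ = (T/G)·Σ L_i/J_i = (4200/25.6×10⁹)·(0.993/1.42×10^-6 + 1.31/1.54×10^-5 + 0.846/1.54×10^-5) = 0.1374 rad.

7.87°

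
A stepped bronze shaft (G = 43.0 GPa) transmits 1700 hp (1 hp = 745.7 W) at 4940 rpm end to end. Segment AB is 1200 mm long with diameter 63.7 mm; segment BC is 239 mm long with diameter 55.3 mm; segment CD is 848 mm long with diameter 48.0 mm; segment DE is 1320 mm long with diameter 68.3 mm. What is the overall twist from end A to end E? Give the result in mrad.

ω = 2π·4940/60 = 517.3 rad/s, so T = P/ω = 1700×745.7 / 517.3 = 2451 N·m.
J_AB = π(0.0637)⁴/32 = 1.62×10^-6 m⁴; J_BC = π(0.0553)⁴/32 = 9.18×10^-7 m⁴; J_CD = π(0.0480)⁴/32 = 5.21×10^-7 m⁴; J_DE = π(0.0683)⁴/32 = 2.14×10^-6 m⁴.
θ = (T/G)·Σ L_i/J_i = (2451/43.0×10⁹)·(1.20/1.62×10^-6 + 0.239/9.18×10^-7 + 0.848/5.21×10^-7 + 1.32/2.14×10^-6) = 0.1851 rad.

185 mrad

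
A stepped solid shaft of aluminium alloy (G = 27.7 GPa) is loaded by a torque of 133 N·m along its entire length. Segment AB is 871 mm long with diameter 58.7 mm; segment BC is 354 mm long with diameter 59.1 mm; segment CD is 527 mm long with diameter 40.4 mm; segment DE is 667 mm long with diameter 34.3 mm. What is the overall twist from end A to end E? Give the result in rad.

J_AB = π(0.0587)⁴/32 = 1.17×10^-6 m⁴; J_BC = π(0.0591)⁴/32 = 1.20×10^-6 m⁴; J_CD = π(0.0404)⁴/32 = 2.62×10^-7 m⁴; J_DE = π(0.0343)⁴/32 = 1.36×10^-7 m⁴.
θ = (T/G)·Σ L_i/J_i = (133.0/27.7×10⁹)·(0.871/1.17×10^-6 + 0.354/1.20×10^-6 + 0.527/2.62×10^-7 + 0.667/1.36×10^-7) = 0.03825 rad.

0.0383 rad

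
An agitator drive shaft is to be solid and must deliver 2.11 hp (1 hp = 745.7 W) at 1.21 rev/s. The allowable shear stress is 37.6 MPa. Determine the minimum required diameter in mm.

ω = 2π·1.21 = 7.603 rad/s, so T = P/ω = 2.11×745.7 / 7.603 = 207.0 N·m.
For a solid shaft τ_max = 16T/(πd³), so d = (16T/(π τ_allow))^(1/3) = (16·207.0/(π·3.76×10^7))^(1/3) = 0.03038 m.

30.4 mm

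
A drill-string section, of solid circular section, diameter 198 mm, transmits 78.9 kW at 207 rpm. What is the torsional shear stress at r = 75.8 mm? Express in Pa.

1.83e6 Pa

ω = 2π·207/60 = 21.68 rad/s, so T = P/ω = 78.9×10³ / 21.68 = 3640 N·m.
J = πd⁴/32 = π(0.198)⁴/32 = 1.509×10^-4 m⁴.
Shear stress varies linearly with radius: τ = T·r/J = 3640 × 0.0758 / 1.509×10^-4 = 1.828×10^6 Pa.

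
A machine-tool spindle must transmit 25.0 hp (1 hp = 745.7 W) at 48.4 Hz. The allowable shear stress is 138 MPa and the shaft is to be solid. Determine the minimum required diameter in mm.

13.1 mm

ω = 2π·48.4 = 304.1 rad/s, so T = P/ω = 25.0×745.7 / 304.1 = 61.30 N·m.
For a solid shaft τ_max = 16T/(πd³), so d = (16T/(π τ_allow))^(1/3) = (16·61.30/(π·1.38×10^8))^(1/3) = 0.01313 m.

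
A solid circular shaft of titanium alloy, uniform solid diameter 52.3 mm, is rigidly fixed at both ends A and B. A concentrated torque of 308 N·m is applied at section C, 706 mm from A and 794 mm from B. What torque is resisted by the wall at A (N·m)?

With uniform GJ and both ends fixed, compatibility θ_AC = θ_CB gives T_A·a = T_B·b, together with T_A + T_B = T₀.
T_A = T₀·b/(a+b) = 308.0·794/1500 = 163.0 N·m; T_B = 145.0 N·m.

163 N·m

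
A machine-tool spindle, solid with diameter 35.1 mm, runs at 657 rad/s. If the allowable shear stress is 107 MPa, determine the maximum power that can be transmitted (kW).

J = πd⁴/32 = π(0.0351)⁴/32 = 1.490×10^-7 m⁴.
T_max = τ_allow·J/r = 1.07×10^8 × 1.490×10^-7 / 0.0175 = 908.5 N·m.
ω = 657 rad/s, so P_max = T_max·ω = 5.969×10^5 W.

597 kW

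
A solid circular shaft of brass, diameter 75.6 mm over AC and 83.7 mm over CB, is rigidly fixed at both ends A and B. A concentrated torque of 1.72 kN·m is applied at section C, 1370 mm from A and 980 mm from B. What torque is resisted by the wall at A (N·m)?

Compatibility: T_A·a/J_AC = T_B·b/J_CB with T_A + T_B = T₀.
J_AC = 3.21×10^-6 m⁴, J_CB = 4.82×10^-6 m⁴, so T_A = T₀·(J_AC/a)/((J_AC/a)+(J_CB/b)) = 554.8 N·m, T_B = 1165 N·m.

555 N·m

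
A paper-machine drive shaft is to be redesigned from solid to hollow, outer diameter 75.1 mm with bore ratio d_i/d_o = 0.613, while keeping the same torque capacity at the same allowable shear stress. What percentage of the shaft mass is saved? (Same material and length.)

30.9 %

Equal τ_max and T ⇒ the solid shaft needs d_s³ = d_o³(1−k⁴), so d_s = 75.1·(1−0.613⁴)^(1/3) = 71.38 mm.
Area ratio A_h/A_s = d_o²(1−k²)/d_s² = (1−k²)/(1−k⁴)^(2/3) = 0.6909.
Mass saving = 1 − 0.6909 = 30.9 %.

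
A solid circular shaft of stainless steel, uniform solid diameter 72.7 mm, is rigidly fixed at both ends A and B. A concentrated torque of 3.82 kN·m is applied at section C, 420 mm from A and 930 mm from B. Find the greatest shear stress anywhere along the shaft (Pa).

With uniform GJ and both ends fixed, compatibility θ_AC = θ_CB gives T_A·a = T_B·b, together with T_A + T_B = T₀.
T_A = T₀·b/(a+b) = 3820·930/1350 = 2632 N·m; T_B = 1188 N·m.
τ in each portion: τ_AC = 3.49×10^7 Pa, τ_CB = 1.58×10^7 Pa; maximum is in AC.
τ_max = T_AC·r/J = 2632·0.0364/2.74×10^-6 = 3.488×10^7 Pa.

3.49e7 Pa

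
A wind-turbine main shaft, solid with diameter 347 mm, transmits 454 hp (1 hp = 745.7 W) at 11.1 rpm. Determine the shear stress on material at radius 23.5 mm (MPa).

4.81 MPa

ω = 2π·11.1/60 = 1.162 rad/s, so T = P/ω = 454×745.7 / 1.162 = 291300 N·m.
J = πd⁴/32 = π(0.347)⁴/32 = 1.423×10^-3 m⁴.
Shear stress varies linearly with radius: τ = T·r/J = 291300 × 0.0235 / 1.423×10^-3 = 4.809×10^6 Pa.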